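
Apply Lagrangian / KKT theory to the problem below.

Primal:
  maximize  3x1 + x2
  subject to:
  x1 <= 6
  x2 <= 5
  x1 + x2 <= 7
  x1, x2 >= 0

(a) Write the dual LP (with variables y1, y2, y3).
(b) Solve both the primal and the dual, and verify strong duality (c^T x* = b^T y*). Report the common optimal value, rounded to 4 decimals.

The standard primal-dual pair for 'max c^T x s.t. A x <= b, x >= 0' is:
  Dual:  min b^T y  s.t.  A^T y >= c,  y >= 0.

So the dual LP is:
  minimize  6y1 + 5y2 + 7y3
  subject to:
    y1 + y3 >= 3
    y2 + y3 >= 1
    y1, y2, y3 >= 0

Solving the primal: x* = (6, 1).
  primal value c^T x* = 19.
Solving the dual: y* = (2, 0, 1).
  dual value b^T y* = 19.
Strong duality: c^T x* = b^T y*. Confirmed.

19


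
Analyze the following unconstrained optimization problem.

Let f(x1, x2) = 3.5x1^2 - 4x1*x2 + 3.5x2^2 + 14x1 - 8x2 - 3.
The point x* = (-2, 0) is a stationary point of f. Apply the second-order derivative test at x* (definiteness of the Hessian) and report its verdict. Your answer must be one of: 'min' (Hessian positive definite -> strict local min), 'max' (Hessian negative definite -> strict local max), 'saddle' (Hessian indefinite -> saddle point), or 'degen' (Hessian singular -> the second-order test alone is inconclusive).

Compute the Hessian H = grad^2 f:
  H = [[7, -4], [-4, 7]]
Verify stationarity: grad f(x*) = H x* + g = (0, 0).
Eigenvalues of H: 3, 11.
Both eigenvalues > 0, so H is positive definite -> x* is a strict local min.

min


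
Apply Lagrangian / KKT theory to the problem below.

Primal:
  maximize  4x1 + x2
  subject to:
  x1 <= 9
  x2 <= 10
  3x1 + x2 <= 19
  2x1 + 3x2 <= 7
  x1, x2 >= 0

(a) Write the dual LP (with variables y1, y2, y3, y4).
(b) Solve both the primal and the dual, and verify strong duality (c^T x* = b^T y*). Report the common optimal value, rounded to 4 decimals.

The standard primal-dual pair for 'max c^T x s.t. A x <= b, x >= 0' is:
  Dual:  min b^T y  s.t.  A^T y >= c,  y >= 0.

So the dual LP is:
  minimize  9y1 + 10y2 + 19y3 + 7y4
  subject to:
    y1 + 3y3 + 2y4 >= 4
    y2 + y3 + 3y4 >= 1
    y1, y2, y3, y4 >= 0

Solving the primal: x* = (3.5, 0).
  primal value c^T x* = 14.
Solving the dual: y* = (0, 0, 0, 2).
  dual value b^T y* = 14.
Strong duality: c^T x* = b^T y*. Confirmed.

14


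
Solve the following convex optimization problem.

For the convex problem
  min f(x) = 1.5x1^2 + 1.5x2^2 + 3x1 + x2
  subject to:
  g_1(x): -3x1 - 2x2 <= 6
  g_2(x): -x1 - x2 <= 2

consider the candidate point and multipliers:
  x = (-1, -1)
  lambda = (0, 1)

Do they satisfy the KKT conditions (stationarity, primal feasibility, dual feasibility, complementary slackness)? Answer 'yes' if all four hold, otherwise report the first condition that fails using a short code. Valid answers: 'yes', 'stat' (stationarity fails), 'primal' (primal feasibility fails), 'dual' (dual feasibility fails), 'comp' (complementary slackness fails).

Gradient of f: grad f(x) = Q x + c = (0, -2)
Constraint values g_i(x) = a_i^T x - b_i:
  g_1((-1, -1)) = -1
  g_2((-1, -1)) = 0
Stationarity residual: grad f(x) + sum_i lambda_i a_i = (-1, -3)
  -> stationarity FAILS
Primal feasibility (all g_i <= 0): OK
Dual feasibility (all lambda_i >= 0): OK
Complementary slackness (lambda_i * g_i(x) = 0 for all i): OK

Verdict: the first failing condition is stationarity -> stat.

stat


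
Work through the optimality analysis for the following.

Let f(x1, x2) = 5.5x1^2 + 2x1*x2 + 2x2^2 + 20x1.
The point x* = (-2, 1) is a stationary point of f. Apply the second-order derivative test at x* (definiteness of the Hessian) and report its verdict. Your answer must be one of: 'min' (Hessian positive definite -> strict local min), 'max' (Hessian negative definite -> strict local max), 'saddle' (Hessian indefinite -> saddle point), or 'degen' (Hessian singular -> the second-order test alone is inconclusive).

Compute the Hessian H = grad^2 f:
  H = [[11, 2], [2, 4]]
Verify stationarity: grad f(x*) = H x* + g = (0, 0).
Eigenvalues of H: 3.4689, 11.5311.
Both eigenvalues > 0, so H is positive definite -> x* is a strict local min.

min


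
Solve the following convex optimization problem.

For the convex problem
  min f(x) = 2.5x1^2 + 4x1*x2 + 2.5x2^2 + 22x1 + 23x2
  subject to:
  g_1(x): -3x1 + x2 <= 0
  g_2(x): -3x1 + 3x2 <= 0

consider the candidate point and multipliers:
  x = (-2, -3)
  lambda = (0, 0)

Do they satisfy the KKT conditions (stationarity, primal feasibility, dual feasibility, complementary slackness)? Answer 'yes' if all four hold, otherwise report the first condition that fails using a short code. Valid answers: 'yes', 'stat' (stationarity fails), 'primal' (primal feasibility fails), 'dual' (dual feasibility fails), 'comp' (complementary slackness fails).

Gradient of f: grad f(x) = Q x + c = (0, 0)
Constraint values g_i(x) = a_i^T x - b_i:
  g_1((-2, -3)) = 3
  g_2((-2, -3)) = -3
Stationarity residual: grad f(x) + sum_i lambda_i a_i = (0, 0)
  -> stationarity OK
Primal feasibility (all g_i <= 0): FAILS
Dual feasibility (all lambda_i >= 0): OK
Complementary slackness (lambda_i * g_i(x) = 0 for all i): OK

Verdict: the first failing condition is primal_feasibility -> primal.

primal


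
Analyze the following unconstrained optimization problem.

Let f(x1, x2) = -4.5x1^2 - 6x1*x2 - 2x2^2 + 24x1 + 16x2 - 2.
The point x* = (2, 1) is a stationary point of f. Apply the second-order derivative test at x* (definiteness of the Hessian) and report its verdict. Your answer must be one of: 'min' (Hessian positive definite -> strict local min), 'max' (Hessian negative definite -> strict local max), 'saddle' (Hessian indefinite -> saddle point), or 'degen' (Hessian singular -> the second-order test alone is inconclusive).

Compute the Hessian H = grad^2 f:
  H = [[-9, -6], [-6, -4]]
Verify stationarity: grad f(x*) = H x* + g = (0, 0).
Eigenvalues of H: -13, 0.
H has a zero eigenvalue (singular; negative semidefinite but not definite), so H is neither positive definite, negative definite, nor indefinite. The second-order test alone is inconclusive -> degen.
(Indeed, f is constant along the null direction of H through x*, so x* is not a strict local extremum.)

degen


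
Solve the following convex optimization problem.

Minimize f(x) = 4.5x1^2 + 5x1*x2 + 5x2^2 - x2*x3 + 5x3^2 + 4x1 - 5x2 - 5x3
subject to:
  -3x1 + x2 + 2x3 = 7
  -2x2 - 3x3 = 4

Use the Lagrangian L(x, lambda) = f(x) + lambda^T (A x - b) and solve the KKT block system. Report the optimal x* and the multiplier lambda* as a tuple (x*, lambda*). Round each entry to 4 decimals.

Form the Lagrangian:
  L(x, lambda) = (1/2) x^T Q x + c^T x + lambda^T (A x - b)
Stationarity (grad_x L = 0): Q x + c + A^T lambda = 0.
Primal feasibility: A x = b.

This gives the KKT block system:
  [ Q   A^T ] [ x     ]   [-c ]
  [ A    0  ] [ lambda ] = [ b ]

Solving the linear system:
  x*      = (-3.2581, 0.3233, -1.5489)
  lambda* = (-7.9023, -12.2055)
  f(x*)   = 48.6165

x* = (-3.2581, 0.3233, -1.5489), lambda* = (-7.9023, -12.2055)


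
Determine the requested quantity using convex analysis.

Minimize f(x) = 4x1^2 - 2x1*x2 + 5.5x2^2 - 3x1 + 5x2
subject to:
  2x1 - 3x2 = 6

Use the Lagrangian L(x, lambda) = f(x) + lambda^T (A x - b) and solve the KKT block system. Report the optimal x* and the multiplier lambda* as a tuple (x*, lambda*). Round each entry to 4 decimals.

Form the Lagrangian:
  L(x, lambda) = (1/2) x^T Q x + c^T x + lambda^T (A x - b)
Stationarity (grad_x L = 0): Q x + c + A^T lambda = 0.
Primal feasibility: A x = b.

This gives the KKT block system:
  [ Q   A^T ] [ x     ]   [-c ]
  [ A    0  ] [ lambda ] = [ b ]

Solving the linear system:
  x*      = (1.0109, -1.3261)
  lambda* = (-3.8696)
  f(x*)   = 6.7772

x* = (1.0109, -1.3261), lambda* = (-3.8696)


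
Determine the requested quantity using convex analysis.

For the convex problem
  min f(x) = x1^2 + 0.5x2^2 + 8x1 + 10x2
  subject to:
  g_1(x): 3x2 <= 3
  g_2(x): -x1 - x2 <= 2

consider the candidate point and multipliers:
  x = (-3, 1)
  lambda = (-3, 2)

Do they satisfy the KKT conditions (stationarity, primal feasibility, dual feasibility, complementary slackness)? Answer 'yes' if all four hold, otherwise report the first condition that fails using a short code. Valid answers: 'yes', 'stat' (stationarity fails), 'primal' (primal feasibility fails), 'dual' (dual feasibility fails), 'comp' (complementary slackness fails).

Gradient of f: grad f(x) = Q x + c = (2, 11)
Constraint values g_i(x) = a_i^T x - b_i:
  g_1((-3, 1)) = 0
  g_2((-3, 1)) = 0
Stationarity residual: grad f(x) + sum_i lambda_i a_i = (0, 0)
  -> stationarity OK
Primal feasibility (all g_i <= 0): OK
Dual feasibility (all lambda_i >= 0): FAILS
Complementary slackness (lambda_i * g_i(x) = 0 for all i): OK

Verdict: the first failing condition is dual_feasibility -> dual.

dual


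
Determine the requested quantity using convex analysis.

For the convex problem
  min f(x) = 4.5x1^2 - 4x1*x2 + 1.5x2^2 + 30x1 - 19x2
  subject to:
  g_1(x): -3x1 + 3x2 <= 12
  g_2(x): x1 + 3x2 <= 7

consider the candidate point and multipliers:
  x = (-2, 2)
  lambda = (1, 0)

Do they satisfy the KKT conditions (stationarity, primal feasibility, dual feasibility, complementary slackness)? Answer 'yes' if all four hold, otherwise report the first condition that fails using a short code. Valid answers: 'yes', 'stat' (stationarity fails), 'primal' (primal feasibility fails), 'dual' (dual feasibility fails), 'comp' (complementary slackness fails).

Gradient of f: grad f(x) = Q x + c = (4, -5)
Constraint values g_i(x) = a_i^T x - b_i:
  g_1((-2, 2)) = 0
  g_2((-2, 2)) = -3
Stationarity residual: grad f(x) + sum_i lambda_i a_i = (1, -2)
  -> stationarity FAILS
Primal feasibility (all g_i <= 0): OK
Dual feasibility (all lambda_i >= 0): OK
Complementary slackness (lambda_i * g_i(x) = 0 for all i): OK

Verdict: the first failing condition is stationarity -> stat.

stat


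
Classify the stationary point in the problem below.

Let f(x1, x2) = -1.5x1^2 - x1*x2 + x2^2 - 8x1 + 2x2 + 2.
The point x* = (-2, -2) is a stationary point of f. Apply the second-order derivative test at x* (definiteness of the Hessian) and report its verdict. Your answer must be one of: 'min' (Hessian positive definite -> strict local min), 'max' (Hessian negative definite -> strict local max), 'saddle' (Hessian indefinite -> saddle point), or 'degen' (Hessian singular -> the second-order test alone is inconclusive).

Compute the Hessian H = grad^2 f:
  H = [[-3, -1], [-1, 2]]
Verify stationarity: grad f(x*) = H x* + g = (0, 0).
Eigenvalues of H: -3.1926, 2.1926.
Eigenvalues have mixed signs, so H is indefinite -> x* is a saddle point.

saddle


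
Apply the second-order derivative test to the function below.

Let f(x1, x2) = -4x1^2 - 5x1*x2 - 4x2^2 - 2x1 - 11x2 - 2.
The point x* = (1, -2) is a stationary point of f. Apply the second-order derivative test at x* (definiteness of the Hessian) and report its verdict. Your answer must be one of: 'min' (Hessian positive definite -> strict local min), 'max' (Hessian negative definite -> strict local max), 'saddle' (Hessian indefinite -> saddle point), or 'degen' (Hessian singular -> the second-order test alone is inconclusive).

Compute the Hessian H = grad^2 f:
  H = [[-8, -5], [-5, -8]]
Verify stationarity: grad f(x*) = H x* + g = (0, 0).
Eigenvalues of H: -13, -3.
Both eigenvalues < 0, so H is negative definite -> x* is a strict local max.

max


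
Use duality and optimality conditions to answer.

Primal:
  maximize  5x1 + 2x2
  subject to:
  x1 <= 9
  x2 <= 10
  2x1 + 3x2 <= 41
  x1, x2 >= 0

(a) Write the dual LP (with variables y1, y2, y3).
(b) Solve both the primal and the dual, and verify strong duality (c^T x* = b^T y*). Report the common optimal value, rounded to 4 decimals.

The standard primal-dual pair for 'max c^T x s.t. A x <= b, x >= 0' is:
  Dual:  min b^T y  s.t.  A^T y >= c,  y >= 0.

So the dual LP is:
  minimize  9y1 + 10y2 + 41y3
  subject to:
    y1 + 2y3 >= 5
    y2 + 3y3 >= 2
    y1, y2, y3 >= 0

Solving the primal: x* = (9, 7.6667).
  primal value c^T x* = 60.3333.
Solving the dual: y* = (3.6667, 0, 0.6667).
  dual value b^T y* = 60.3333.
Strong duality: c^T x* = b^T y*. Confirmed.

60.3333


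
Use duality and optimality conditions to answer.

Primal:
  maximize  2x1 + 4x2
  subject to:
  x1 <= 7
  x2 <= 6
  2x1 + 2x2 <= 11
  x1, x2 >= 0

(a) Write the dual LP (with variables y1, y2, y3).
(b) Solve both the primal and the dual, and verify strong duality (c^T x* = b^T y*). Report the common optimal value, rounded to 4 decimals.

The standard primal-dual pair for 'max c^T x s.t. A x <= b, x >= 0' is:
  Dual:  min b^T y  s.t.  A^T y >= c,  y >= 0.

So the dual LP is:
  minimize  7y1 + 6y2 + 11y3
  subject to:
    y1 + 2y3 >= 2
    y2 + 2y3 >= 4
    y1, y2, y3 >= 0

Solving the primal: x* = (0, 5.5).
  primal value c^T x* = 22.
Solving the dual: y* = (0, 0, 2).
  dual value b^T y* = 22.
Strong duality: c^T x* = b^T y*. Confirmed.

22


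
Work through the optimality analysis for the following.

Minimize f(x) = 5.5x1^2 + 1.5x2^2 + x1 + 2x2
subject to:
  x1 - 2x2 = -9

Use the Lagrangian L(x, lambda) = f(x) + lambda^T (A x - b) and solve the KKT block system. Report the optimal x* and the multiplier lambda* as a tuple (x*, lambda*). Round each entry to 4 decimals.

Form the Lagrangian:
  L(x, lambda) = (1/2) x^T Q x + c^T x + lambda^T (A x - b)
Stationarity (grad_x L = 0): Q x + c + A^T lambda = 0.
Primal feasibility: A x = b.

This gives the KKT block system:
  [ Q   A^T ] [ x     ]   [-c ]
  [ A    0  ] [ lambda ] = [ b ]

Solving the linear system:
  x*      = (-0.7447, 4.1277)
  lambda* = (7.1915)
  f(x*)   = 36.117

x* = (-0.7447, 4.1277), lambda* = (7.1915)


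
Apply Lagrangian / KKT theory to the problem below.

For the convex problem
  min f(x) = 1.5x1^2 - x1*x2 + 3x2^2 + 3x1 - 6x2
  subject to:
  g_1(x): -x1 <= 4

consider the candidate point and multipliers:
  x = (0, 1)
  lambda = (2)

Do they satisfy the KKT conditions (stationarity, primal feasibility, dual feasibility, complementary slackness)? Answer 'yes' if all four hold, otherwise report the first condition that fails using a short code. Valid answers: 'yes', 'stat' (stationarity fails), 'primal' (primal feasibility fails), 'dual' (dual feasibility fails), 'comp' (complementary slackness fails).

Gradient of f: grad f(x) = Q x + c = (2, 0)
Constraint values g_i(x) = a_i^T x - b_i:
  g_1((0, 1)) = -4
Stationarity residual: grad f(x) + sum_i lambda_i a_i = (0, 0)
  -> stationarity OK
Primal feasibility (all g_i <= 0): OK
Dual feasibility (all lambda_i >= 0): OK
Complementary slackness (lambda_i * g_i(x) = 0 for all i): FAILS

Verdict: the first failing condition is complementary_slackness -> comp.

comp


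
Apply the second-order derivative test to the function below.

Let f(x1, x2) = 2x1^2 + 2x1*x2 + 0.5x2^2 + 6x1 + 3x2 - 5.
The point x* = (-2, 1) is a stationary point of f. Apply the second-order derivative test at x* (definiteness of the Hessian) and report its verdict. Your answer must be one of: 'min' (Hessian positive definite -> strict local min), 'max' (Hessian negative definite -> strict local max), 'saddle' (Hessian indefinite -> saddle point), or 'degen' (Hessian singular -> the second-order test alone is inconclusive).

Compute the Hessian H = grad^2 f:
  H = [[4, 2], [2, 1]]
Verify stationarity: grad f(x*) = H x* + g = (0, 0).
Eigenvalues of H: 0, 5.
H has a zero eigenvalue (singular; positive semidefinite but not definite), so H is neither positive definite, negative definite, nor indefinite. The second-order test alone is inconclusive -> degen.
(Indeed, f is constant along the null direction of H through x*, so x* is not a strict local extremum.)

degen


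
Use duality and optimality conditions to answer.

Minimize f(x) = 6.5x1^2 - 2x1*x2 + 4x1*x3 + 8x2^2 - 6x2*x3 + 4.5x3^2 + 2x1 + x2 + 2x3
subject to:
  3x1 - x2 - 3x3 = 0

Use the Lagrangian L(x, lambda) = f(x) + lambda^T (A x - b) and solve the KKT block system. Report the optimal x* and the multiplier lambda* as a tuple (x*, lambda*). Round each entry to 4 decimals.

Form the Lagrangian:
  L(x, lambda) = (1/2) x^T Q x + c^T x + lambda^T (A x - b)
Stationarity (grad_x L = 0): Q x + c + A^T lambda = 0.
Primal feasibility: A x = b.

This gives the KKT block system:
  [ Q   A^T ] [ x     ]   [-c ]
  [ A    0  ] [ lambda ] = [ b ]

Solving the linear system:
  x*      = (-0.1844, -0.1242, -0.143)
  lambda* = (0.2402)
  f(x*)   = -0.3894

x* = (-0.1844, -0.1242, -0.143), lambda* = (0.2402)


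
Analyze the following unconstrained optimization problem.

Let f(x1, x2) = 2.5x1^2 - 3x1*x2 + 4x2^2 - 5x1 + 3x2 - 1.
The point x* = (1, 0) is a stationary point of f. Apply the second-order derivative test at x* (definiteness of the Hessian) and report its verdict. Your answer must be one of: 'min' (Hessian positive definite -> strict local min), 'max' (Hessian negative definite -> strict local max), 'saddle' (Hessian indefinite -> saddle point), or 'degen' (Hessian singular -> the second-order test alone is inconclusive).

Compute the Hessian H = grad^2 f:
  H = [[5, -3], [-3, 8]]
Verify stationarity: grad f(x*) = H x* + g = (0, 0).
Eigenvalues of H: 3.1459, 9.8541.
Both eigenvalues > 0, so H is positive definite -> x* is a strict local min.

min


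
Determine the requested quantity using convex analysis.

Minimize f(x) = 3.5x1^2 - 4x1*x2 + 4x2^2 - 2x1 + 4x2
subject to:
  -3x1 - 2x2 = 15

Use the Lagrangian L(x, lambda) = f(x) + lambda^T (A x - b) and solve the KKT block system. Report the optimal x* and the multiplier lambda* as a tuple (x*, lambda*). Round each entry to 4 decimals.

Form the Lagrangian:
  L(x, lambda) = (1/2) x^T Q x + c^T x + lambda^T (A x - b)
Stationarity (grad_x L = 0): Q x + c + A^T lambda = 0.
Primal feasibility: A x = b.

This gives the KKT block system:
  [ Q   A^T ] [ x     ]   [-c ]
  [ A    0  ] [ lambda ] = [ b ]

Solving the linear system:
  x*      = (-3.027, -2.9595)
  lambda* = (-3.7838)
  f(x*)   = 25.4865

x* = (-3.027, -2.9595), lambda* = (-3.7838)


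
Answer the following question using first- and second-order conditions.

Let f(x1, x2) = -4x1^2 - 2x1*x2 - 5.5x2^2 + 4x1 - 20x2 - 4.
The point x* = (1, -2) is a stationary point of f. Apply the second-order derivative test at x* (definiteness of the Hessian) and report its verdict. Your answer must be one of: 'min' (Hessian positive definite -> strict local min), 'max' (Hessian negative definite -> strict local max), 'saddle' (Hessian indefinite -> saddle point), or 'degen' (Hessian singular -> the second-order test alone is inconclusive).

Compute the Hessian H = grad^2 f:
  H = [[-8, -2], [-2, -11]]
Verify stationarity: grad f(x*) = H x* + g = (0, 0).
Eigenvalues of H: -12, -7.
Both eigenvalues < 0, so H is negative definite -> x* is a strict local max.

max


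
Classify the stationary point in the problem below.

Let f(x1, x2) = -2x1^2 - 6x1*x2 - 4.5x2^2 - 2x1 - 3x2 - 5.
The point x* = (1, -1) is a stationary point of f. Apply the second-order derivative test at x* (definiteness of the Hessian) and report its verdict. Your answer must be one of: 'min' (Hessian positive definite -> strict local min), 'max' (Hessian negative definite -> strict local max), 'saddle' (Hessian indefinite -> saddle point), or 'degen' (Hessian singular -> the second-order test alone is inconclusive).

Compute the Hessian H = grad^2 f:
  H = [[-4, -6], [-6, -9]]
Verify stationarity: grad f(x*) = H x* + g = (0, 0).
Eigenvalues of H: -13, 0.
H has a zero eigenvalue (singular; negative semidefinite but not definite), so H is neither positive definite, negative definite, nor indefinite. The second-order test alone is inconclusive -> degen.
(Indeed, f is constant along the null direction of H through x*, so x* is not a strict local extremum.)

degen


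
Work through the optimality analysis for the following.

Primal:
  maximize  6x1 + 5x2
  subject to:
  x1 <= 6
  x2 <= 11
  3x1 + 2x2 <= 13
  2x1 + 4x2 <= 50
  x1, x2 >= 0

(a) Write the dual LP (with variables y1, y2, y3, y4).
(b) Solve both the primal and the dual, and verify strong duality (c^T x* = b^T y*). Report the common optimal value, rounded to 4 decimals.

The standard primal-dual pair for 'max c^T x s.t. A x <= b, x >= 0' is:
  Dual:  min b^T y  s.t.  A^T y >= c,  y >= 0.

So the dual LP is:
  minimize  6y1 + 11y2 + 13y3 + 50y4
  subject to:
    y1 + 3y3 + 2y4 >= 6
    y2 + 2y3 + 4y4 >= 5
    y1, y2, y3, y4 >= 0

Solving the primal: x* = (0, 6.5).
  primal value c^T x* = 32.5.
Solving the dual: y* = (0, 0, 2.5, 0).
  dual value b^T y* = 32.5.
Strong duality: c^T x* = b^T y*. Confirmed.

32.5


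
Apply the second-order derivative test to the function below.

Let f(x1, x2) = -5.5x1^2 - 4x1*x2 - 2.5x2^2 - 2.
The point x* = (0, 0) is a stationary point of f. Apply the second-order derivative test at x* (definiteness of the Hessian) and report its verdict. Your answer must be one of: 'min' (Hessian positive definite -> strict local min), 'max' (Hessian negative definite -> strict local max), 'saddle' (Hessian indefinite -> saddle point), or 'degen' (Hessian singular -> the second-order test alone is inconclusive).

Compute the Hessian H = grad^2 f:
  H = [[-11, -4], [-4, -5]]
Verify stationarity: grad f(x*) = H x* + g = (0, 0).
Eigenvalues of H: -13, -3.
Both eigenvalues < 0, so H is negative definite -> x* is a strict local max.

max


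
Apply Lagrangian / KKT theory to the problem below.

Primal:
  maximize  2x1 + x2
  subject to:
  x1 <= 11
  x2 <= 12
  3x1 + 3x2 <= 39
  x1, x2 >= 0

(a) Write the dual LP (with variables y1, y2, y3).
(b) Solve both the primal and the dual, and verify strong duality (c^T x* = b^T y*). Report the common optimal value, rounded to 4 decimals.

The standard primal-dual pair for 'max c^T x s.t. A x <= b, x >= 0' is:
  Dual:  min b^T y  s.t.  A^T y >= c,  y >= 0.

So the dual LP is:
  minimize  11y1 + 12y2 + 39y3
  subject to:
    y1 + 3y3 >= 2
    y2 + 3y3 >= 1
    y1, y2, y3 >= 0

Solving the primal: x* = (11, 2).
  primal value c^T x* = 24.
Solving the dual: y* = (1, 0, 0.3333).
  dual value b^T y* = 24.
Strong duality: c^T x* = b^T y*. Confirmed.

24


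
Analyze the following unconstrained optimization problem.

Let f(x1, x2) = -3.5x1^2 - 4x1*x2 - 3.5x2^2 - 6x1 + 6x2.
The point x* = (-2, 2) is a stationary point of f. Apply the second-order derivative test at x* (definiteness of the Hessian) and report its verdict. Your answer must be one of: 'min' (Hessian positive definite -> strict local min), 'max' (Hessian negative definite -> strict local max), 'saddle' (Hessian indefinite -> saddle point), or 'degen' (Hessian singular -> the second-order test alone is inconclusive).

Compute the Hessian H = grad^2 f:
  H = [[-7, -4], [-4, -7]]
Verify stationarity: grad f(x*) = H x* + g = (0, 0).
Eigenvalues of H: -11, -3.
Both eigenvalues < 0, so H is negative definite -> x* is a strict local max.

max


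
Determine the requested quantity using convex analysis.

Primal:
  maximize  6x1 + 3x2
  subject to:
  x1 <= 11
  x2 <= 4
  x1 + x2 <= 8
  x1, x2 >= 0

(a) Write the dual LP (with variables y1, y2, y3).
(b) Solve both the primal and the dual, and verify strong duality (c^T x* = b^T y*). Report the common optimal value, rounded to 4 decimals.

The standard primal-dual pair for 'max c^T x s.t. A x <= b, x >= 0' is:
  Dual:  min b^T y  s.t.  A^T y >= c,  y >= 0.

So the dual LP is:
  minimize  11y1 + 4y2 + 8y3
  subject to:
    y1 + y3 >= 6
    y2 + y3 >= 3
    y1, y2, y3 >= 0

Solving the primal: x* = (8, 0).
  primal value c^T x* = 48.
Solving the dual: y* = (0, 0, 6).
  dual value b^T y* = 48.
Strong duality: c^T x* = b^T y*. Confirmed.

48


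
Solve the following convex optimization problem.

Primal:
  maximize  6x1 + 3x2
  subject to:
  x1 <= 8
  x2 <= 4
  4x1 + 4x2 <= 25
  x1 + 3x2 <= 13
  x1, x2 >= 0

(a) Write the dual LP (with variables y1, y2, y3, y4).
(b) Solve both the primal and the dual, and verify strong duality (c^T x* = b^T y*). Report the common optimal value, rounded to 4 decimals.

The standard primal-dual pair for 'max c^T x s.t. A x <= b, x >= 0' is:
  Dual:  min b^T y  s.t.  A^T y >= c,  y >= 0.

So the dual LP is:
  minimize  8y1 + 4y2 + 25y3 + 13y4
  subject to:
    y1 + 4y3 + y4 >= 6
    y2 + 4y3 + 3y4 >= 3
    y1, y2, y3, y4 >= 0

Solving the primal: x* = (6.25, 0).
  primal value c^T x* = 37.5.
Solving the dual: y* = (0, 0, 1.5, 0).
  dual value b^T y* = 37.5.
Strong duality: c^T x* = b^T y*. Confirmed.

37.5


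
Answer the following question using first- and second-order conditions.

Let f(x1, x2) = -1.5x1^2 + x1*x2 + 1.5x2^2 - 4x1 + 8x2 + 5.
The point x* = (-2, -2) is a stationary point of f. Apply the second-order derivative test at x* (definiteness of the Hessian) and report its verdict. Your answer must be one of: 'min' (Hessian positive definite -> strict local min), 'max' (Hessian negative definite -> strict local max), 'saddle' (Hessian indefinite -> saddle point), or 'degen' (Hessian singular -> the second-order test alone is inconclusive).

Compute the Hessian H = grad^2 f:
  H = [[-3, 1], [1, 3]]
Verify stationarity: grad f(x*) = H x* + g = (0, 0).
Eigenvalues of H: -3.1623, 3.1623.
Eigenvalues have mixed signs, so H is indefinite -> x* is a saddle point.

saddle


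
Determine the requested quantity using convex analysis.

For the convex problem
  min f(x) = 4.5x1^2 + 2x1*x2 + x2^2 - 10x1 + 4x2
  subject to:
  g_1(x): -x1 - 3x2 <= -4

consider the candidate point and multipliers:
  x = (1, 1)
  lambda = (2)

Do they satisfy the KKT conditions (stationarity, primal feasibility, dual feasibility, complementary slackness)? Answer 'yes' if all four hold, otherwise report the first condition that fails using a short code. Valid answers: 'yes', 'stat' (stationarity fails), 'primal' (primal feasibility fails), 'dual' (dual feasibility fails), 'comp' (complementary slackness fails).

Gradient of f: grad f(x) = Q x + c = (1, 8)
Constraint values g_i(x) = a_i^T x - b_i:
  g_1((1, 1)) = 0
Stationarity residual: grad f(x) + sum_i lambda_i a_i = (-1, 2)
  -> stationarity FAILS
Primal feasibility (all g_i <= 0): OK
Dual feasibility (all lambda_i >= 0): OK
Complementary slackness (lambda_i * g_i(x) = 0 for all i): OK

Verdict: the first failing condition is stationarity -> stat.

stat


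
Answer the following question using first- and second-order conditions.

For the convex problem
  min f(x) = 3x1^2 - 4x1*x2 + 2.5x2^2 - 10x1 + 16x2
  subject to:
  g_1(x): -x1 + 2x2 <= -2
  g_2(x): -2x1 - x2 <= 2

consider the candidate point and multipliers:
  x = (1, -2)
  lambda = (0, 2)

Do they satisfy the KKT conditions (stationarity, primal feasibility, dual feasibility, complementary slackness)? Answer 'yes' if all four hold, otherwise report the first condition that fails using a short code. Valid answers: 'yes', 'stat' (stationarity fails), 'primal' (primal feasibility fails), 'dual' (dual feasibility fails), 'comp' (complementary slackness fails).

Gradient of f: grad f(x) = Q x + c = (4, 2)
Constraint values g_i(x) = a_i^T x - b_i:
  g_1((1, -2)) = -3
  g_2((1, -2)) = -2
Stationarity residual: grad f(x) + sum_i lambda_i a_i = (0, 0)
  -> stationarity OK
Primal feasibility (all g_i <= 0): OK
Dual feasibility (all lambda_i >= 0): OK
Complementary slackness (lambda_i * g_i(x) = 0 for all i): FAILS

Verdict: the first failing condition is complementary_slackness -> comp.

comp


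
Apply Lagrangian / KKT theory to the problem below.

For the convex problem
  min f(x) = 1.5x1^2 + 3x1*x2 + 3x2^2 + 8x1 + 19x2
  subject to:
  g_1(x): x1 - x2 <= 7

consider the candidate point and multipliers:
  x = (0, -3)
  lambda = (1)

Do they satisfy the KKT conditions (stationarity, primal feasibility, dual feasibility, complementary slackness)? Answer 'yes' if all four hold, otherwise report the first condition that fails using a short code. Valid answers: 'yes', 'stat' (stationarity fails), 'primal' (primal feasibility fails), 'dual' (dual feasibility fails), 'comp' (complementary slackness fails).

Gradient of f: grad f(x) = Q x + c = (-1, 1)
Constraint values g_i(x) = a_i^T x - b_i:
  g_1((0, -3)) = -4
Stationarity residual: grad f(x) + sum_i lambda_i a_i = (0, 0)
  -> stationarity OK
Primal feasibility (all g_i <= 0): OK
Dual feasibility (all lambda_i >= 0): OK
Complementary slackness (lambda_i * g_i(x) = 0 for all i): FAILS

Verdict: the first failing condition is complementary_slackness -> comp.

comp


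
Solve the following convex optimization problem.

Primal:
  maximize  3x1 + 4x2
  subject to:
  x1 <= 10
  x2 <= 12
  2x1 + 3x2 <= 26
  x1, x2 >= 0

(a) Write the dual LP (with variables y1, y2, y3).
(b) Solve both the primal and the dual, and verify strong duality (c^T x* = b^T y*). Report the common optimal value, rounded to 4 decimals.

The standard primal-dual pair for 'max c^T x s.t. A x <= b, x >= 0' is:
  Dual:  min b^T y  s.t.  A^T y >= c,  y >= 0.

So the dual LP is:
  minimize  10y1 + 12y2 + 26y3
  subject to:
    y1 + 2y3 >= 3
    y2 + 3y3 >= 4
    y1, y2, y3 >= 0

Solving the primal: x* = (10, 2).
  primal value c^T x* = 38.
Solving the dual: y* = (0.3333, 0, 1.3333).
  dual value b^T y* = 38.
Strong duality: c^T x* = b^T y*. Confirmed.

38


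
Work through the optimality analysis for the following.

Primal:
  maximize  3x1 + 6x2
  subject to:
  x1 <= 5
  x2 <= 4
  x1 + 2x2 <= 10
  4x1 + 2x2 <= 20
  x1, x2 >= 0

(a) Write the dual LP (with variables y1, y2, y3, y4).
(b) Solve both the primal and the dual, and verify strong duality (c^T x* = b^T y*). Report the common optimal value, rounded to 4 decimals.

The standard primal-dual pair for 'max c^T x s.t. A x <= b, x >= 0' is:
  Dual:  min b^T y  s.t.  A^T y >= c,  y >= 0.

So the dual LP is:
  minimize  5y1 + 4y2 + 10y3 + 20y4
  subject to:
    y1 + y3 + 4y4 >= 3
    y2 + 2y3 + 2y4 >= 6
    y1, y2, y3, y4 >= 0

Solving the primal: x* = (3.3333, 3.3333).
  primal value c^T x* = 30.
Solving the dual: y* = (0, 0, 3, 0).
  dual value b^T y* = 30.
Strong duality: c^T x* = b^T y*. Confirmed.

30


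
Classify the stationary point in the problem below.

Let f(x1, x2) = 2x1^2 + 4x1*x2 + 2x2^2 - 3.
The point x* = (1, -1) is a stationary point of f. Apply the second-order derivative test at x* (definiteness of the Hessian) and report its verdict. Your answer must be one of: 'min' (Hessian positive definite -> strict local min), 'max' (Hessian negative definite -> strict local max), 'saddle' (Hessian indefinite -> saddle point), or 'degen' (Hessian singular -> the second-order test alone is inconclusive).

Compute the Hessian H = grad^2 f:
  H = [[4, 4], [4, 4]]
Verify stationarity: grad f(x*) = H x* + g = (0, 0).
Eigenvalues of H: 0, 8.
H has a zero eigenvalue (singular; positive semidefinite but not definite), so H is neither positive definite, negative definite, nor indefinite. The second-order test alone is inconclusive -> degen.
(Indeed, f is constant along the null direction of H through x*, so x* is not a strict local extremum.)

degen


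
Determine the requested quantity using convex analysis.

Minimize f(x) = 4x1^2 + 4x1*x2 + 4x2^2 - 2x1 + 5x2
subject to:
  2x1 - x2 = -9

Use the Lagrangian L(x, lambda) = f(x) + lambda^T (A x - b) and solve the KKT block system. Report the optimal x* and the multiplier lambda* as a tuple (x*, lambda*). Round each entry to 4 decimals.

Form the Lagrangian:
  L(x, lambda) = (1/2) x^T Q x + c^T x + lambda^T (A x - b)
Stationarity (grad_x L = 0): Q x + c + A^T lambda = 0.
Primal feasibility: A x = b.

This gives the KKT block system:
  [ Q   A^T ] [ x     ]   [-c ]
  [ A    0  ] [ lambda ] = [ b ]

Solving the linear system:
  x*      = (-3.3571, 2.2857)
  lambda* = (9.8571)
  f(x*)   = 53.4286

x* = (-3.3571, 2.2857), lambda* = (9.8571)


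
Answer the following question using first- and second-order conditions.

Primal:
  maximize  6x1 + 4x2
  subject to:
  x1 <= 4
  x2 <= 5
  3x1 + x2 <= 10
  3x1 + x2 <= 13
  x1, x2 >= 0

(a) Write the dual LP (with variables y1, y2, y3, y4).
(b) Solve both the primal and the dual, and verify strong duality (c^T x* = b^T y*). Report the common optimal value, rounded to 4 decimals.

The standard primal-dual pair for 'max c^T x s.t. A x <= b, x >= 0' is:
  Dual:  min b^T y  s.t.  A^T y >= c,  y >= 0.

So the dual LP is:
  minimize  4y1 + 5y2 + 10y3 + 13y4
  subject to:
    y1 + 3y3 + 3y4 >= 6
    y2 + y3 + y4 >= 4
    y1, y2, y3, y4 >= 0

Solving the primal: x* = (1.6667, 5).
  primal value c^T x* = 30.
Solving the dual: y* = (0, 2, 2, 0).
  dual value b^T y* = 30.
Strong duality: c^T x* = b^T y*. Confirmed.

30


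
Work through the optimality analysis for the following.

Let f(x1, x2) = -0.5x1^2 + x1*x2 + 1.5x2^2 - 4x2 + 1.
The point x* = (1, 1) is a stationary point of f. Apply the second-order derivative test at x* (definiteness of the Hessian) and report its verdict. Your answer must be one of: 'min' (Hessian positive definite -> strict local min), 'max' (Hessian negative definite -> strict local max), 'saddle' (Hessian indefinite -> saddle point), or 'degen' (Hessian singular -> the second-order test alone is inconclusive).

Compute the Hessian H = grad^2 f:
  H = [[-1, 1], [1, 3]]
Verify stationarity: grad f(x*) = H x* + g = (0, 0).
Eigenvalues of H: -1.2361, 3.2361.
Eigenvalues have mixed signs, so H is indefinite -> x* is a saddle point.

saddle


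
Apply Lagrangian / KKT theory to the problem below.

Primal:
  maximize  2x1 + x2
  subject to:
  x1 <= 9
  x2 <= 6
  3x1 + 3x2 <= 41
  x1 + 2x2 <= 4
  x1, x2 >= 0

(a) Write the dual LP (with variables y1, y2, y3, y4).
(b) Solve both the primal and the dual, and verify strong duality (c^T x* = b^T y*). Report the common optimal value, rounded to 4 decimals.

The standard primal-dual pair for 'max c^T x s.t. A x <= b, x >= 0' is:
  Dual:  min b^T y  s.t.  A^T y >= c,  y >= 0.

So the dual LP is:
  minimize  9y1 + 6y2 + 41y3 + 4y4
  subject to:
    y1 + 3y3 + y4 >= 2
    y2 + 3y3 + 2y4 >= 1
    y1, y2, y3, y4 >= 0

Solving the primal: x* = (4, 0).
  primal value c^T x* = 8.
Solving the dual: y* = (0, 0, 0, 2).
  dual value b^T y* = 8.
Strong duality: c^T x* = b^T y*. Confirmed.

8


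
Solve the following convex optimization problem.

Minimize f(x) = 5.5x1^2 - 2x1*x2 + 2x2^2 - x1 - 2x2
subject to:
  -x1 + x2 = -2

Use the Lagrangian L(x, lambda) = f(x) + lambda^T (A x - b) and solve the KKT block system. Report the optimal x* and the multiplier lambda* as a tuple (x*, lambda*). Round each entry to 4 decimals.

Form the Lagrangian:
  L(x, lambda) = (1/2) x^T Q x + c^T x + lambda^T (A x - b)
Stationarity (grad_x L = 0): Q x + c + A^T lambda = 0.
Primal feasibility: A x = b.

This gives the KKT block system:
  [ Q   A^T ] [ x     ]   [-c ]
  [ A    0  ] [ lambda ] = [ b ]

Solving the linear system:
  x*      = (0.6364, -1.3636)
  lambda* = (8.7273)
  f(x*)   = 9.7727

x* = (0.6364, -1.3636), lambda* = (8.7273)


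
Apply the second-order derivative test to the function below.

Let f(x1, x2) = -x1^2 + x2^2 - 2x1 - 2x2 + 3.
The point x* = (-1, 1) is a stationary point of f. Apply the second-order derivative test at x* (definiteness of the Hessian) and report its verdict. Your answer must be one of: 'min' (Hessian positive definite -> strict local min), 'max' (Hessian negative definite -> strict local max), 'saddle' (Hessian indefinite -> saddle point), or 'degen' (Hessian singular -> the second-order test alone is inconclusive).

Compute the Hessian H = grad^2 f:
  H = [[-2, 0], [0, 2]]
Verify stationarity: grad f(x*) = H x* + g = (0, 0).
Eigenvalues of H: -2, 2.
Eigenvalues have mixed signs, so H is indefinite -> x* is a saddle point.

saddle


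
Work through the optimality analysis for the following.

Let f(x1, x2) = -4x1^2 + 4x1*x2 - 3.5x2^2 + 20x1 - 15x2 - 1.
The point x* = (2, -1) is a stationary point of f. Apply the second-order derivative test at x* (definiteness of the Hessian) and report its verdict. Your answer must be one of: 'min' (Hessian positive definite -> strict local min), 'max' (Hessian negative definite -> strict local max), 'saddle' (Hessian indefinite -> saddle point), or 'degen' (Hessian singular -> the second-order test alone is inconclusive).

Compute the Hessian H = grad^2 f:
  H = [[-8, 4], [4, -7]]
Verify stationarity: grad f(x*) = H x* + g = (0, 0).
Eigenvalues of H: -11.5311, -3.4689.
Both eigenvalues < 0, so H is negative definite -> x* is a strict local max.

max


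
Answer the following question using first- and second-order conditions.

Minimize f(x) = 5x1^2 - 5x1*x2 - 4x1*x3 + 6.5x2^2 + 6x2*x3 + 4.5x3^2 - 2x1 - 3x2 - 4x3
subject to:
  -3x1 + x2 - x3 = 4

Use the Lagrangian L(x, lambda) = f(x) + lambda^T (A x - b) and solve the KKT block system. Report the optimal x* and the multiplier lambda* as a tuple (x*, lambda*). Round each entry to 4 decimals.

Form the Lagrangian:
  L(x, lambda) = (1/2) x^T Q x + c^T x + lambda^T (A x - b)
Stationarity (grad_x L = 0): Q x + c + A^T lambda = 0.
Primal feasibility: A x = b.

This gives the KKT block system:
  [ Q   A^T ] [ x     ]   [-c ]
  [ A    0  ] [ lambda ] = [ b ]

Solving the linear system:
  x*      = (-0.9437, 0.4718, -0.6972)
  lambda* = (-3.669)
  f(x*)   = 8.9683

x* = (-0.9437, 0.4718, -0.6972), lambda* = (-3.669)


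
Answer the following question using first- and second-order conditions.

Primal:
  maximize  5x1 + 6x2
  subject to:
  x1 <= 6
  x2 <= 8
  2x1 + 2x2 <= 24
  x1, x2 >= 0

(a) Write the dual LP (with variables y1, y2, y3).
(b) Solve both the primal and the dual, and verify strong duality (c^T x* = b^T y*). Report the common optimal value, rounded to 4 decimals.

The standard primal-dual pair for 'max c^T x s.t. A x <= b, x >= 0' is:
  Dual:  min b^T y  s.t.  A^T y >= c,  y >= 0.

So the dual LP is:
  minimize  6y1 + 8y2 + 24y3
  subject to:
    y1 + 2y3 >= 5
    y2 + 2y3 >= 6
    y1, y2, y3 >= 0

Solving the primal: x* = (4, 8).
  primal value c^T x* = 68.
Solving the dual: y* = (0, 1, 2.5).
  dual value b^T y* = 68.
Strong duality: c^T x* = b^T y*. Confirmed.

68


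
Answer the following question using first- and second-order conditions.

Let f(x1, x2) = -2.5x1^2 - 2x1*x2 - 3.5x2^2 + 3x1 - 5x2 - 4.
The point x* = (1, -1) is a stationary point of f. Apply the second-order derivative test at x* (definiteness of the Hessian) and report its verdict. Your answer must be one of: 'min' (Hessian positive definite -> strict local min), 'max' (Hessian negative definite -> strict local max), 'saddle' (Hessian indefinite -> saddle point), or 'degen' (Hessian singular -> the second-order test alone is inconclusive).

Compute the Hessian H = grad^2 f:
  H = [[-5, -2], [-2, -7]]
Verify stationarity: grad f(x*) = H x* + g = (0, 0).
Eigenvalues of H: -8.2361, -3.7639.
Both eigenvalues < 0, so H is negative definite -> x* is a strict local max.

max


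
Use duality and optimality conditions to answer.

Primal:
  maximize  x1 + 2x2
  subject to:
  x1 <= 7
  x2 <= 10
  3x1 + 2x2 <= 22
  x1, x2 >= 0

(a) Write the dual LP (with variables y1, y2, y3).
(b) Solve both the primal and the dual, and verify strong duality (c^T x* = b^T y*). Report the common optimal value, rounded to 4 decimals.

The standard primal-dual pair for 'max c^T x s.t. A x <= b, x >= 0' is:
  Dual:  min b^T y  s.t.  A^T y >= c,  y >= 0.

So the dual LP is:
  minimize  7y1 + 10y2 + 22y3
  subject to:
    y1 + 3y3 >= 1
    y2 + 2y3 >= 2
    y1, y2, y3 >= 0

Solving the primal: x* = (0.6667, 10).
  primal value c^T x* = 20.6667.
Solving the dual: y* = (0, 1.3333, 0.3333).
  dual value b^T y* = 20.6667.
Strong duality: c^T x* = b^T y*. Confirmed.

20.6667


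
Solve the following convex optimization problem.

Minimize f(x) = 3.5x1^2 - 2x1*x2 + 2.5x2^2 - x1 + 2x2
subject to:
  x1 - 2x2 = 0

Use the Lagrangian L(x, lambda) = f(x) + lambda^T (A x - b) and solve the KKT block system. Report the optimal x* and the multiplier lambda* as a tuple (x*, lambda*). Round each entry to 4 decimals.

Form the Lagrangian:
  L(x, lambda) = (1/2) x^T Q x + c^T x + lambda^T (A x - b)
Stationarity (grad_x L = 0): Q x + c + A^T lambda = 0.
Primal feasibility: A x = b.

This gives the KKT block system:
  [ Q   A^T ] [ x     ]   [-c ]
  [ A    0  ] [ lambda ] = [ b ]

Solving the linear system:
  x*      = (0, 0)
  lambda* = (1)
  f(x*)   = 0

x* = (0, 0), lambda* = (1)


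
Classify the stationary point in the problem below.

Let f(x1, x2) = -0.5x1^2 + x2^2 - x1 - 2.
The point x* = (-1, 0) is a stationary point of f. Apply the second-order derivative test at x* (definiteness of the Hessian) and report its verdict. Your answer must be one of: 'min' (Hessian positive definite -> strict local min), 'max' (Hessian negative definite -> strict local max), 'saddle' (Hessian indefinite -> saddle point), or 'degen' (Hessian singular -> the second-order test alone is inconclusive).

Compute the Hessian H = grad^2 f:
  H = [[-1, 0], [0, 2]]
Verify stationarity: grad f(x*) = H x* + g = (0, 0).
Eigenvalues of H: -1, 2.
Eigenvalues have mixed signs, so H is indefinite -> x* is a saddle point.

saddle
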